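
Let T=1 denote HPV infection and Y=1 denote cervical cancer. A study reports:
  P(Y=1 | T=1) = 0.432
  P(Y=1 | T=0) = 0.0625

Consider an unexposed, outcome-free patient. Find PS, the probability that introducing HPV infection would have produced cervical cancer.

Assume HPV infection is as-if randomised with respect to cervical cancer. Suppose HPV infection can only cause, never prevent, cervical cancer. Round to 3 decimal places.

Let p₁ = 0.432, p₀ = 0.0625.
Under exogeneity and monotonicity, PS = (p₁ − p₀) / (1 − p₀).
PS = (0.432 − 0.0625) / (1 − 0.0625) = 0.3695 / 0.9375 ≈ 0.3941

PS ≈ 0.394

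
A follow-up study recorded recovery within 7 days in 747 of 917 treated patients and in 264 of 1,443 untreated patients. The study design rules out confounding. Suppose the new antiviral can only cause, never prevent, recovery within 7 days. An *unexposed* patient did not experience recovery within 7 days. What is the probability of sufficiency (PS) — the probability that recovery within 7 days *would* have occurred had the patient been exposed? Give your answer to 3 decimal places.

p₁ = P(outcome | exposed) = 747/917 = 0.81461
p₀ = P(outcome | unexposed) = 264/1443 = 0.18295
Under exogeneity and monotonicity, PS = (p₁ − p₀) / (1 − p₀).
PS = (0.81461 − 0.18295) / (1 − 0.18295) = 0.63166 / 0.81705 ≈ 0.7731

PS ≈ 0.773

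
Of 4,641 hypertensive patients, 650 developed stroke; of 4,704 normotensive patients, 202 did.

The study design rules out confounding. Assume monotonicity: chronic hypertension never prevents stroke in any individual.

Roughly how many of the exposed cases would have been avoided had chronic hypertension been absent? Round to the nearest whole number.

about 451 cases

p₁ = P(outcome | exposed) = 650/4641 = 0.14006
p₀ = P(outcome | unexposed) = 202/4704 = 0.042942
PN = (p₁ − p₀)/p₁ = (0.14006 − 0.042942) / 0.14006 ≈ 0.69339.
Attributable cases ≈ PN × (exposed cases) = 0.69339 × 650 ≈ 450.71.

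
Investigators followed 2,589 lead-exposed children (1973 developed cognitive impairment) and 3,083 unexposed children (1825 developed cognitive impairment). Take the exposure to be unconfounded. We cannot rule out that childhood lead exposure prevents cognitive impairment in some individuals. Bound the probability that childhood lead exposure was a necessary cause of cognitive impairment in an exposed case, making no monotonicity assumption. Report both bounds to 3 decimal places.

0.223 ≤ PN ≤ 0.535

p₁ = P(outcome | exposed) = 1973/2589 = 0.76207
p₀ = P(outcome | unexposed) = 1825/3083 = 0.59196
Under exogeneity alone the bounds on PN are max{0,(p₁−p₀)/p₁} ≤ PN ≤ min{1,(1−p₀)/p₁}.
  lower = (p₁ − p₀)/p₁ = 0.17011 / 0.76207 ≈ 0.2232
  upper = min{1, (1 − p₀)/p₁} = 0.40804 / 0.76207 ≈ 0.5354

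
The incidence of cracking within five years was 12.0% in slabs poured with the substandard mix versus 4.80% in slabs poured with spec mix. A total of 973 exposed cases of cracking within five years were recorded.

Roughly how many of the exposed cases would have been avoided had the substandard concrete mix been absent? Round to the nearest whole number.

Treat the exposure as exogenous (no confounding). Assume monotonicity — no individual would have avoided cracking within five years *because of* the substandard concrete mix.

p₁ = 0.12, p₀ = 0.048.
PN = (p₁ − p₀)/p₁ = (0.12 − 0.048) / 0.12 ≈ 0.60000.
Attributable cases ≈ PN × (exposed cases) = 0.60000 × 973 ≈ 583.80.

about 584 cases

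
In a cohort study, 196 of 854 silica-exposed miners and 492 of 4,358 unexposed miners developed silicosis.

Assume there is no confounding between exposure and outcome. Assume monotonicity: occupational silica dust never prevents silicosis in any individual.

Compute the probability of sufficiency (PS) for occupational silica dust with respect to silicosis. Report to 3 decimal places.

PS ≈ 0.131

p₁ = P(outcome | exposed) = 196/854 = 0.22951
p₀ = P(outcome | unexposed) = 492/4358 = 0.1129
Under exogeneity and monotonicity, PS = (p₁ − p₀) / (1 − p₀).
PS = (0.22951 − 0.1129) / (1 − 0.1129) = 0.11661 / 0.8871 ≈ 0.1315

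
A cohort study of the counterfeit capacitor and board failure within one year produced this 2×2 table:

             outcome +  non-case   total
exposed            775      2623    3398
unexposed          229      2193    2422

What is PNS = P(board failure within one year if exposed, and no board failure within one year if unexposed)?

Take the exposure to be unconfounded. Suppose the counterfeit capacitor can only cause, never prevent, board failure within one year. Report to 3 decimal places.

p₁ = P(outcome | exposed) = 775/3398 = 0.22808
p₀ = P(outcome | unexposed) = 229/2422 = 0.09455
Under exogeneity and monotonicity, PNS = p₁ − p₀.
PNS = 0.22808 − 0.09455 = 0.13353

PNS ≈ 0.134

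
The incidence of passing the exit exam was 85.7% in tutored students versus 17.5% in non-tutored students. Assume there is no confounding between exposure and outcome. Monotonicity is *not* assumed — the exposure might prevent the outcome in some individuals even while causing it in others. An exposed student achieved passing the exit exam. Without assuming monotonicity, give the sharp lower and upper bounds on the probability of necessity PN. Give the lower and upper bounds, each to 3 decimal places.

0.796 ≤ PN ≤ 0.963

p₁ = 0.857, p₀ = 0.175.
Under exogeneity alone the bounds on PN are max{0,(p₁−p₀)/p₁} ≤ PN ≤ min{1,(1−p₀)/p₁}.
  lower = (p₁ − p₀)/p₁ = 0.682 / 0.857 ≈ 0.7958
  upper = min{1, (1 − p₀)/p₁} = 0.825 / 0.857 ≈ 0.9627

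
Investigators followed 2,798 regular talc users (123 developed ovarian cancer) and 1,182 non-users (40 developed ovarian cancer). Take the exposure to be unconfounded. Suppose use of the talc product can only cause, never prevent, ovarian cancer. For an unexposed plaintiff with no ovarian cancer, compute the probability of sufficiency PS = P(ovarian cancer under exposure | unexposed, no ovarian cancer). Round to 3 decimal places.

PS ≈ 0.010

p₁ = P(outcome | exposed) = 123/2798 = 0.04396
p₀ = P(outcome | unexposed) = 40/1182 = 0.033841
Under exogeneity and monotonicity, PS = (p₁ − p₀) / (1 − p₀).
PS = (0.04396 − 0.033841) / (1 − 0.033841) = 0.010119 / 0.96616 ≈ 0.0105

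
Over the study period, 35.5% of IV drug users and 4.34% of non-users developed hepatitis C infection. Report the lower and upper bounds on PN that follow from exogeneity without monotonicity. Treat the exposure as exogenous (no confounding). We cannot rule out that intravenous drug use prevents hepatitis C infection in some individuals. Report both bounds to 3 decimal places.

p₁ = 0.355, p₀ = 0.0434.
Under exogeneity alone the bounds on PN are max{0,(p₁−p₀)/p₁} ≤ PN ≤ min{1,(1−p₀)/p₁}.
  lower = (p₁ − p₀)/p₁ = 0.3116 / 0.355 ≈ 0.8777
  upper = min{1, (1 − p₀)/p₁} = 0.9566 / 0.355 ≈ 2.6946 → capped at 1

0.878 ≤ PN ≤ 1.000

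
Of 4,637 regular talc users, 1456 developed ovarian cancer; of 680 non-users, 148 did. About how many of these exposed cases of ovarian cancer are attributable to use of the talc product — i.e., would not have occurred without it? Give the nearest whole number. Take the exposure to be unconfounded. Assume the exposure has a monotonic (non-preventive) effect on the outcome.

about 447 cases

p₁ = P(outcome | exposed) = 1456/4637 = 0.314
p₀ = P(outcome | unexposed) = 148/680 = 0.21765
PN = (p₁ − p₀)/p₁ = (0.314 − 0.21765) / 0.314 ≈ 0.30685.
Attributable cases ≈ PN × (exposed cases) = 0.30685 × 1456 ≈ 446.77.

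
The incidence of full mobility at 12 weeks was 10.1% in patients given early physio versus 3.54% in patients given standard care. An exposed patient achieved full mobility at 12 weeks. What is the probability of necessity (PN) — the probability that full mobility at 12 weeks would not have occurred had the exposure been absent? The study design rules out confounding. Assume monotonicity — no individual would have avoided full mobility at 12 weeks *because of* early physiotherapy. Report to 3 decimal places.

p₁ = 0.101, p₀ = 0.0354.
Under exogeneity and monotonicity, PN = (p₁ − p₀) / p₁.
PN = (0.101 − 0.0354) / 0.101 = 0.0656 / 0.101 ≈ 0.6495

PN ≈ 0.650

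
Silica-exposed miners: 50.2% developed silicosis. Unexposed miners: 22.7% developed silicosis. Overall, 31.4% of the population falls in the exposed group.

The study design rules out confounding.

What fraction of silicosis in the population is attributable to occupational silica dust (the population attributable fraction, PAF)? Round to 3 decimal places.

p₁ = 0.502, p₀ = 0.227.
Overall risk P(Y=1) = π·p₁ + (1−π)·p₀ = 0.314×0.502 + 0.686×0.227 = 0.31335.
Under exogeneity, PAF = [P(Y=1) − p₀] / P(Y=1).
PAF = (0.31335 − 0.227) / 0.31335 ≈ 0.2756

PAF ≈ 0.276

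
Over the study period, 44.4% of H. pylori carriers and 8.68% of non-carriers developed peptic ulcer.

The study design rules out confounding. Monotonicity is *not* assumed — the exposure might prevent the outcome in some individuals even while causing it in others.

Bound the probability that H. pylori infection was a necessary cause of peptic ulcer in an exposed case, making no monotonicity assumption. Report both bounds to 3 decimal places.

0.805 ≤ PN ≤ 1.000

p₁ = 0.444, p₀ = 0.0868.
Under exogeneity alone the bounds on PN are max{0,(p₁−p₀)/p₁} ≤ PN ≤ min{1,(1−p₀)/p₁}.
  lower = (p₁ − p₀)/p₁ = 0.3572 / 0.444 ≈ 0.8045
  upper = min{1, (1 − p₀)/p₁} = 0.9132 / 0.444 ≈ 2.0568 → capped at 1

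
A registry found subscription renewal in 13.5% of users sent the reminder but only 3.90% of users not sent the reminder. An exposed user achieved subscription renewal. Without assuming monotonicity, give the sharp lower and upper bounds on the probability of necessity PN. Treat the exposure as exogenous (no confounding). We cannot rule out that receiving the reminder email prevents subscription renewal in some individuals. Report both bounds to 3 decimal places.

p₁ = 0.135, p₀ = 0.039.
Under exogeneity alone the bounds on PN are max{0,(p₁−p₀)/p₁} ≤ PN ≤ min{1,(1−p₀)/p₁}.
  lower = (p₁ − p₀)/p₁ = 0.096 / 0.135 ≈ 0.7111
  upper = min{1, (1 − p₀)/p₁} = 0.961 / 0.135 ≈ 7.1185 → capped at 1

0.711 ≤ PN ≤ 1.000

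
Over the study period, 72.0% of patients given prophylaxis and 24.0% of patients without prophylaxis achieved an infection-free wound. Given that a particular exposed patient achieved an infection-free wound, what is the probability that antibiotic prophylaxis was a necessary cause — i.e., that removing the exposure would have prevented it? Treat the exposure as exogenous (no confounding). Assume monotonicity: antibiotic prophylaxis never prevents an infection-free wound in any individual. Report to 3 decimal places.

PN ≈ 0.667

p₁ = 0.72, p₀ = 0.24.
Under exogeneity and monotonicity, PN = (p₁ − p₀) / p₁.
PN = (0.72 − 0.24) / 0.72 = 0.48 / 0.72 ≈ 0.6667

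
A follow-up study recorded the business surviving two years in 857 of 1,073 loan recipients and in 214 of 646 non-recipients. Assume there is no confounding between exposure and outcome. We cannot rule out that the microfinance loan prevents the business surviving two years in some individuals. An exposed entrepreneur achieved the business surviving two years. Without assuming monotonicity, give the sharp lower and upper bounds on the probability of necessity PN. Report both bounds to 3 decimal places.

p₁ = P(outcome | exposed) = 857/1073 = 0.7987
p₀ = P(outcome | unexposed) = 214/646 = 0.33127
Under exogeneity alone the bounds on PN are max{0,(p₁−p₀)/p₁} ≤ PN ≤ min{1,(1−p₀)/p₁}.
  lower = (p₁ − p₀)/p₁ = 0.46743 / 0.7987 ≈ 0.5852
  upper = min{1, (1 − p₀)/p₁} = 0.66873 / 0.7987 ≈ 0.8373

0.585 ≤ PN ≤ 0.837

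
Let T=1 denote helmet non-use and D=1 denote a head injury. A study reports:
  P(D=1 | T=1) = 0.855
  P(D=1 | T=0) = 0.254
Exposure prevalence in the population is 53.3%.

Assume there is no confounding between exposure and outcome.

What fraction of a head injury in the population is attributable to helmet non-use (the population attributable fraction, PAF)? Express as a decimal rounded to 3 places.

PAF ≈ 0.558

Let p₁ = 0.855, p₀ = 0.254.
Overall risk P(Y=1) = π·p₁ + (1−π)·p₀ = 0.533×0.855 + 0.467×0.254 = 0.57433.
Under exogeneity, PAF = [P(Y=1) − p₀] / P(Y=1).
PAF = (0.57433 − 0.254) / 0.57433 ≈ 0.5577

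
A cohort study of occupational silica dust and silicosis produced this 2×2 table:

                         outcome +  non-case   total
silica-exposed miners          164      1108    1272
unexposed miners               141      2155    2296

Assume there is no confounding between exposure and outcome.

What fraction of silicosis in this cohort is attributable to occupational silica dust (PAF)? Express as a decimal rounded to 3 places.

p₁ = P(outcome | exposed) = 164/1272 = 0.12893
p₀ = P(outcome | unexposed) = 141/2296 = 0.061411
Exposure prevalence π = 1272/3568 = 0.3565; overall risk P(Y=1) = 0.085482.
Under exogeneity, PAF = [P(Y=1) − p₀]/P(Y=1).
PAF = (0.085482 − 0.061411) / 0.085482 ≈ 0.2816

PAF ≈ 0.282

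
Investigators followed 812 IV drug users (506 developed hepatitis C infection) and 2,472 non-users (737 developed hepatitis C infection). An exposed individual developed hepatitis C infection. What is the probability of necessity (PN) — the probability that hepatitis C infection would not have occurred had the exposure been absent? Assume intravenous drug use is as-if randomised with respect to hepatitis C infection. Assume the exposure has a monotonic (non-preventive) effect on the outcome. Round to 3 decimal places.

p₁ = P(outcome | exposed) = 506/812 = 0.62315
p₀ = P(outcome | unexposed) = 737/2472 = 0.29814
Under exogeneity and monotonicity, PN = (p₁ − p₀) / p₁.
PN = (0.62315 − 0.29814) / 0.62315 = 0.32501 / 0.62315 ≈ 0.5216

PN ≈ 0.522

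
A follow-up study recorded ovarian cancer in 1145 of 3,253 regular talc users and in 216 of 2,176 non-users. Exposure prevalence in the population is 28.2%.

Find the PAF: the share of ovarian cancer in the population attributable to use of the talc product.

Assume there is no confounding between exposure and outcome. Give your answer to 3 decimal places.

PAF ≈ 0.418

p₁ = P(outcome | exposed) = 1145/3253 = 0.35198
p₀ = P(outcome | unexposed) = 216/2176 = 0.099265
Overall risk P(Y=1) = π·p₁ + (1−π)·p₀ = 0.282×0.35198 + 0.718×0.099265 = 0.17053.
Under exogeneity, PAF = [P(Y=1) − p₀] / P(Y=1).
PAF = (0.17053 − 0.099265) / 0.17053 ≈ 0.4179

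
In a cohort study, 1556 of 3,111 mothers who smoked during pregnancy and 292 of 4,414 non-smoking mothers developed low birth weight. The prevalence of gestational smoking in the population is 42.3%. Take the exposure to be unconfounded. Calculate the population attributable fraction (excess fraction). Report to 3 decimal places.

p₁ = P(outcome | exposed) = 1556/3111 = 0.50016
p₀ = P(outcome | unexposed) = 292/4414 = 0.066153
Overall risk P(Y=1) = π·p₁ + (1−π)·p₀ = 0.423×0.50016 + 0.577×0.066153 = 0.24974.
Under exogeneity, PAF = [P(Y=1) − p₀] / P(Y=1).
PAF = (0.24974 − 0.066153) / 0.24974 ≈ 0.7351

PAF ≈ 0.735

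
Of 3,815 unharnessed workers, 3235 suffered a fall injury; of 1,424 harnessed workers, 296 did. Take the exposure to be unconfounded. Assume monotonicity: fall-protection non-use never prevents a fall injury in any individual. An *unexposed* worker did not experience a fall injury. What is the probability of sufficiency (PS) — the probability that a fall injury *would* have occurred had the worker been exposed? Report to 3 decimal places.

p₁ = P(outcome | exposed) = 3235/3815 = 0.84797
p₀ = P(outcome | unexposed) = 296/1424 = 0.20787
Under exogeneity and monotonicity, PS = (p₁ − p₀) / (1 − p₀).
PS = (0.84797 − 0.20787) / (1 − 0.20787) = 0.6401 / 0.79213 ≈ 0.8081

PS ≈ 0.808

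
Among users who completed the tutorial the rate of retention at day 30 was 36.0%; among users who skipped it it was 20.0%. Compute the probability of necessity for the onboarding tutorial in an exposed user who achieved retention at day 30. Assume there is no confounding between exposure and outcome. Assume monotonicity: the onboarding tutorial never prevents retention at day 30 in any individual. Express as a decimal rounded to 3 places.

p₁ = 0.36, p₀ = 0.2.
Under exogeneity and monotonicity, PN = (p₁ − p₀) / p₁.
PN = (0.36 − 0.2) / 0.36 = 0.16 / 0.36 ≈ 0.4444

PN ≈ 0.444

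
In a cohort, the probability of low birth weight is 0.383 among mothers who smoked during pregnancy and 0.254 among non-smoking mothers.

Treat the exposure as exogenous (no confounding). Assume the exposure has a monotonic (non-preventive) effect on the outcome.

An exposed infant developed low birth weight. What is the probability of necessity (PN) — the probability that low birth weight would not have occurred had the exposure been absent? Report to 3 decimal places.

PN ≈ 0.337

Let p₁ = 0.383, p₀ = 0.254.
Under exogeneity and monotonicity, PN = (p₁ − p₀) / p₁.
PN = (0.383 − 0.254) / 0.383 = 0.129 / 0.383 ≈ 0.3368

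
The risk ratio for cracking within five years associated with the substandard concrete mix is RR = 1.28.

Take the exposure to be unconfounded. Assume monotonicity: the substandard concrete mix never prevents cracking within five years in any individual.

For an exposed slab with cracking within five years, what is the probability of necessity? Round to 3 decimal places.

PN ≈ 0.219

Under exogeneity and monotonicity, PN = (RR − 1) / RR = 1 − 1/RR.
PN = (1.28 − 1) / 1.28 = 0.28 / 1.28 ≈ 0.2188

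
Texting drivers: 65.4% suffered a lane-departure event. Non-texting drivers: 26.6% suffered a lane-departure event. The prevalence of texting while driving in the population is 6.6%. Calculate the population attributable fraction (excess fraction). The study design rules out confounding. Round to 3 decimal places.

PAF ≈ 0.088

p₁ = 0.654, p₀ = 0.266.
Overall risk P(Y=1) = π·p₁ + (1−π)·p₀ = 0.066×0.654 + 0.934×0.266 = 0.29161.
Under exogeneity, PAF = [P(Y=1) − p₀] / P(Y=1).
PAF = (0.29161 − 0.266) / 0.29161 ≈ 0.0878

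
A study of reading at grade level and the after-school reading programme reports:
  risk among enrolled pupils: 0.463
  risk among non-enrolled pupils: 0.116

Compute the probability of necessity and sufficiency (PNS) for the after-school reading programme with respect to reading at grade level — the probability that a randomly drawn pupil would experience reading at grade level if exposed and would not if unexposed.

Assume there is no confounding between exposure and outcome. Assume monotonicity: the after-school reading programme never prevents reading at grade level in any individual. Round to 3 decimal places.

PNS ≈ 0.347

Let p₁ = 0.463, p₀ = 0.116.
Under exogeneity and monotonicity, PNS = p₁ − p₀.
PNS = 0.463 − 0.116 = 0.347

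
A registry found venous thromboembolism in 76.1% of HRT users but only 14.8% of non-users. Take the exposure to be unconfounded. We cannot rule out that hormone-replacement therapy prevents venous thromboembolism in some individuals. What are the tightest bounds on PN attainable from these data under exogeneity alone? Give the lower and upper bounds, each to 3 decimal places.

0.806 ≤ PN ≤ 1.000

p₁ = 0.761, p₀ = 0.148.
Under exogeneity alone the bounds on PN are max{0,(p₁−p₀)/p₁} ≤ PN ≤ min{1,(1−p₀)/p₁}.
  lower = (p₁ − p₀)/p₁ = 0.613 / 0.761 ≈ 0.8055
  upper = min{1, (1 − p₀)/p₁} = 0.852 / 0.761 ≈ 1.1196 → capped at 1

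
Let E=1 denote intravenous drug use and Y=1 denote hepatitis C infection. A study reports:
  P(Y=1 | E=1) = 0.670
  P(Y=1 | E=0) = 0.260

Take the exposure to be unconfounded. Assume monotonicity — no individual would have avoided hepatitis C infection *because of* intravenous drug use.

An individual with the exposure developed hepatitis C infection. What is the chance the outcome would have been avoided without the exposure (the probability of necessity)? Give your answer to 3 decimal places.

Let p₁ = 0.67, p₀ = 0.26.
Under exogeneity and monotonicity, PN = (p₁ − p₀) / p₁.
PN = (0.67 − 0.26) / 0.67 = 0.41 / 0.67 ≈ 0.6119

PN ≈ 0.612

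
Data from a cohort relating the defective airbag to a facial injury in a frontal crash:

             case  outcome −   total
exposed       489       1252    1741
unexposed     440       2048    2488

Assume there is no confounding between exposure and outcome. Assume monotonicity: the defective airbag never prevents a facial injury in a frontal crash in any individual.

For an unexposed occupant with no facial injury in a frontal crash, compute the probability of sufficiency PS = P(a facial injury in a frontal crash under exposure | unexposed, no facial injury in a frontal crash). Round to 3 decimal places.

PS ≈ 0.126

p₁ = P(outcome | exposed) = 489/1741 = 0.28087
p₀ = P(outcome | unexposed) = 440/2488 = 0.17685
Under exogeneity and monotonicity, PS = (p₁ − p₀)/(1 − p₀).
PS = (0.28087 − 0.17685) / 0.82315 ≈ 0.1264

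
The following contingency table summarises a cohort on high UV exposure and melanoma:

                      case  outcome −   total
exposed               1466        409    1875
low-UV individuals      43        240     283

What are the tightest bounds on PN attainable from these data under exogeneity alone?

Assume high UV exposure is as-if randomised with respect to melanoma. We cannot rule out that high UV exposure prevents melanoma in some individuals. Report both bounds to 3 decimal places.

0.806 ≤ PN ≤ 1.000

p₁ = P(outcome | exposed) = 1466/1875 = 0.78187
p₀ = P(outcome | unexposed) = 43/283 = 0.15194
Under exogeneity alone the bounds on PN are max{0,(p₁−p₀)/p₁} ≤ PN ≤ min{1,(1−p₀)/p₁}.
  lower = (p₁ − p₀)/p₁ = 0.62992 / 0.78187 ≈ 0.8057
  upper = min{1, (1 − p₀)/p₁} = 0.84806 / 0.78187 ≈ 1.0847 → capped at 1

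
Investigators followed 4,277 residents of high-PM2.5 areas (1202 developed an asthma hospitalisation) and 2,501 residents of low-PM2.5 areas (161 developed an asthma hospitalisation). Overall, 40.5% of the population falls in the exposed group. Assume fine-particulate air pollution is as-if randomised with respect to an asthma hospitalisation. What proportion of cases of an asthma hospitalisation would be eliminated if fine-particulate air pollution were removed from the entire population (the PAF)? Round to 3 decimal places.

PAF ≈ 0.577

p₁ = P(outcome | exposed) = 1202/4277 = 0.28104
p₀ = P(outcome | unexposed) = 161/2501 = 0.064374
Overall risk P(Y=1) = π·p₁ + (1−π)·p₀ = 0.405×0.28104 + 0.595×0.064374 = 0.15212.
Under exogeneity, PAF = [P(Y=1) − p₀] / P(Y=1).
PAF = (0.15212 − 0.064374) / 0.15212 ≈ 0.5768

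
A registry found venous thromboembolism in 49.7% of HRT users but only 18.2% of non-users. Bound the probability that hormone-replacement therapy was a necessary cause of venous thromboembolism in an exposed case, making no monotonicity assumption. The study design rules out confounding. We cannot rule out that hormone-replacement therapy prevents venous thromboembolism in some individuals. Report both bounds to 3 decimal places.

p₁ = 0.497, p₀ = 0.182.
Under exogeneity alone the bounds on PN are max{0,(p₁−p₀)/p₁} ≤ PN ≤ min{1,(1−p₀)/p₁}.
  lower = (p₁ − p₀)/p₁ = 0.315 / 0.497 ≈ 0.6338
  upper = min{1, (1 − p₀)/p₁} = 0.818 / 0.497 ≈ 1.6459 → capped at 1

0.634 ≤ PN ≤ 1.000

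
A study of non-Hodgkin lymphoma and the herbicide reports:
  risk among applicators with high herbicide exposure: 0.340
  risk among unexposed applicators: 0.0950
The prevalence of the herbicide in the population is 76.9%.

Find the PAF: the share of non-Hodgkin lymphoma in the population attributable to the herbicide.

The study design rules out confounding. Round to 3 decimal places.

PAF ≈ 0.665

Let p₁ = 0.34, p₀ = 0.095.
Overall risk P(Y=1) = π·p₁ + (1−π)·p₀ = 0.769×0.34 + 0.231×0.095 = 0.28341.
Under exogeneity, PAF = [P(Y=1) − p₀] / P(Y=1).
PAF = (0.28341 − 0.095) / 0.28341 ≈ 0.6648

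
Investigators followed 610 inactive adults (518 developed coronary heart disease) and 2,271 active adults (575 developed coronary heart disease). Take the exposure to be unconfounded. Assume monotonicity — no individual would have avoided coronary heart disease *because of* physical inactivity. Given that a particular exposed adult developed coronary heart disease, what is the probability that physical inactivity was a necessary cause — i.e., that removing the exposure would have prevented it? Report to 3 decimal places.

PN ≈ 0.702

p₁ = P(outcome | exposed) = 518/610 = 0.84918
p₀ = P(outcome | unexposed) = 575/2271 = 0.25319
Under exogeneity and monotonicity, PN = (p₁ − p₀) / p₁.
PN = (0.84918 − 0.25319) / 0.84918 = 0.59599 / 0.84918 ≈ 0.7018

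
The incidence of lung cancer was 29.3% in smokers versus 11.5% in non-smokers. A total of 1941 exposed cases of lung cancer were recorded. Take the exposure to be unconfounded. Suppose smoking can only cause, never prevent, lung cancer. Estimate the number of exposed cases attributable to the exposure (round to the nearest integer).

p₁ = 0.293, p₀ = 0.115.
PN = (p₁ − p₀)/p₁ = (0.293 − 0.115) / 0.293 ≈ 0.60751.
Attributable cases ≈ PN × (exposed cases) = 0.60751 × 1941 ≈ 1179.17.

about 1179 cases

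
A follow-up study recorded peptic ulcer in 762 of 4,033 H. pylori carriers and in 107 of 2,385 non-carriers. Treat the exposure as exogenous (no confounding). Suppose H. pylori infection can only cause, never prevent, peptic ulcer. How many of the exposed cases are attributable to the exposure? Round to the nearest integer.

about 581 cases

p₁ = P(outcome | exposed) = 762/4033 = 0.18894
p₀ = P(outcome | unexposed) = 107/2385 = 0.044864
PN = (p₁ − p₀)/p₁ = (0.18894 − 0.044864) / 0.18894 ≈ 0.76255.
Attributable cases ≈ PN × (exposed cases) = 0.76255 × 762 ≈ 581.06.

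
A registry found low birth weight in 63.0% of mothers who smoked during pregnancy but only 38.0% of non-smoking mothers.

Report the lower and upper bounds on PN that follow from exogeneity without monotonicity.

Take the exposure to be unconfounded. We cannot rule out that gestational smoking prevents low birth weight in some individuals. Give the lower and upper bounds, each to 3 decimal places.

p₁ = 0.63, p₀ = 0.38.
Under exogeneity alone the bounds on PN are max{0,(p₁−p₀)/p₁} ≤ PN ≤ min{1,(1−p₀)/p₁}.
  lower = (p₁ − p₀)/p₁ = 0.25 / 0.63 ≈ 0.3968
  upper = min{1, (1 − p₀)/p₁} = 0.62 / 0.63 ≈ 0.9841

0.397 ≤ PN ≤ 0.984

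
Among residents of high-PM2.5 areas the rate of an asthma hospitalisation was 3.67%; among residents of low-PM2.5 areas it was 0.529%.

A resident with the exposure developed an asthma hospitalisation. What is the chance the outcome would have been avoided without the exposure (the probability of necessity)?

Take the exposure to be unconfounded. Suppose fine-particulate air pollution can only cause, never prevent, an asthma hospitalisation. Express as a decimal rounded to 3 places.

p₁ = 0.0367, p₀ = 0.00529.
Under exogeneity and monotonicity, PN = (p₁ − p₀) / p₁.
PN = (0.0367 − 0.00529) / 0.0367 = 0.03141 / 0.0367 ≈ 0.8559

PN ≈ 0.856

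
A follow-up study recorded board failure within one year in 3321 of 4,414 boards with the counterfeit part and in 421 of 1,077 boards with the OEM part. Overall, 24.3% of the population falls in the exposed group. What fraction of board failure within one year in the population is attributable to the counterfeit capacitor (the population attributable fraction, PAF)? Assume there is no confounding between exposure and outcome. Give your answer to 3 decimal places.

PAF ≈ 0.183

p₁ = P(outcome | exposed) = 3321/4414 = 0.75238
p₀ = P(outcome | unexposed) = 421/1077 = 0.3909
Overall risk P(Y=1) = π·p₁ + (1−π)·p₀ = 0.243×0.75238 + 0.757×0.3909 = 0.47874.
Under exogeneity, PAF = [P(Y=1) − p₀] / P(Y=1).
PAF = (0.47874 − 0.3909) / 0.47874 ≈ 0.1835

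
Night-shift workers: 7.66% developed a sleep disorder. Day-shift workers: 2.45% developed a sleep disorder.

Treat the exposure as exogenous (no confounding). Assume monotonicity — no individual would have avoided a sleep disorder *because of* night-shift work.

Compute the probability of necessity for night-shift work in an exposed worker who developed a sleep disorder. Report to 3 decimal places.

p₁ = 0.0766, p₀ = 0.0245.
Under exogeneity and monotonicity, PN = (p₁ − p₀) / p₁.
PN = (0.0766 − 0.0245) / 0.0766 = 0.0521 / 0.0766 ≈ 0.6802

PN ≈ 0.680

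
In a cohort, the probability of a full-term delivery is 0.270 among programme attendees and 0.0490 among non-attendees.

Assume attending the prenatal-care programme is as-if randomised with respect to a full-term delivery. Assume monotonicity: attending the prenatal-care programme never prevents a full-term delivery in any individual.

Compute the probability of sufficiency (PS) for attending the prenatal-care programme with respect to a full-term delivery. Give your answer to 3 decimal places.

Let p₁ = 0.27, p₀ = 0.049.
Under exogeneity and monotonicity, PS = (p₁ − p₀) / (1 − p₀).
PS = (0.27 − 0.049) / (1 − 0.049) = 0.221 / 0.951 ≈ 0.2324

PS ≈ 0.232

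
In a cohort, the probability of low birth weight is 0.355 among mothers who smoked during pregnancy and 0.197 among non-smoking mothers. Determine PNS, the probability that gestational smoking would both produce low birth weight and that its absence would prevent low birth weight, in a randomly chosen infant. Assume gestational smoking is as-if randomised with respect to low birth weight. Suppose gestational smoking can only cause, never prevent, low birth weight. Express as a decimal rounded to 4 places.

PNS ≈ 0.1580

Let p₁ = 0.355, p₀ = 0.197.
Under exogeneity and monotonicity, PNS = p₁ − p₀.
PNS = 0.355 − 0.197 = 0.158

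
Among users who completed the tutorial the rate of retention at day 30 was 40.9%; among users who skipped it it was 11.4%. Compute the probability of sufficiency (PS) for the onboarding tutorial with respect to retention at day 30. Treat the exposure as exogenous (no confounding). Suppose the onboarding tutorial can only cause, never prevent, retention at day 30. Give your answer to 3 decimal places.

PS ≈ 0.333

p₁ = 0.409, p₀ = 0.114.
Under exogeneity and monotonicity, PS = (p₁ − p₀) / (1 − p₀).
PS = (0.409 − 0.114) / (1 − 0.114) = 0.295 / 0.886 ≈ 0.3330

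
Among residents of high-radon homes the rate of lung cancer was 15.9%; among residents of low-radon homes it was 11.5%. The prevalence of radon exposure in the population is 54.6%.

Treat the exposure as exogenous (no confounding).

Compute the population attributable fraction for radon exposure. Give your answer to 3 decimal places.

PAF ≈ 0.173

p₁ = 0.159, p₀ = 0.115.
Overall risk P(Y=1) = π·p₁ + (1−π)·p₀ = 0.546×0.159 + 0.454×0.115 = 0.13902.
Under exogeneity, PAF = [P(Y=1) − p₀] / P(Y=1).
PAF = (0.13902 − 0.115) / 0.13902 ≈ 0.1728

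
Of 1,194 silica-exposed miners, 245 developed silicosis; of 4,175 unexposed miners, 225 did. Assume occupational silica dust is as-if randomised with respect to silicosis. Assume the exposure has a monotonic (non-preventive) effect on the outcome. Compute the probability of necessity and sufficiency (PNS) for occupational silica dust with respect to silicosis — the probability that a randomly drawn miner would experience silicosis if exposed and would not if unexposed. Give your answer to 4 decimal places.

PNS ≈ 0.1513

p₁ = P(outcome | exposed) = 245/1194 = 0.20519
p₀ = P(outcome | unexposed) = 225/4175 = 0.053892
Under exogeneity and monotonicity, PNS = p₁ − p₀.
PNS = 0.20519 − 0.053892 = 0.1513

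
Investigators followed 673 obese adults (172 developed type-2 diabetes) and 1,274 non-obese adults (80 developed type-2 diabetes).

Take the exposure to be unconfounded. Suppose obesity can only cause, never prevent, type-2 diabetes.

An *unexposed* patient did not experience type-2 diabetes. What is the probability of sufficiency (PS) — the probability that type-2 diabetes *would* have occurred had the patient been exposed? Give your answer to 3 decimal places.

PS ≈ 0.206

p₁ = P(outcome | exposed) = 172/673 = 0.25557
p₀ = P(outcome | unexposed) = 80/1274 = 0.062794
Under exogeneity and monotonicity, PS = (p₁ − p₀) / (1 − p₀).
PS = (0.25557 − 0.062794) / (1 − 0.062794) = 0.19278 / 0.93721 ≈ 0.2057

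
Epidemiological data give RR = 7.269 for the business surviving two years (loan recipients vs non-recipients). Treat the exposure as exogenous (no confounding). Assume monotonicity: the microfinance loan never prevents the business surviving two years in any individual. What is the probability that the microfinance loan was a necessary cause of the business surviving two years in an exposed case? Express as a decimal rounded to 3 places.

Under exogeneity and monotonicity, PN = (RR − 1) / RR = 1 − 1/RR.
PN = (7.269 − 1) / 7.269 = 6.269 / 7.269 ≈ 0.8624

PN ≈ 0.862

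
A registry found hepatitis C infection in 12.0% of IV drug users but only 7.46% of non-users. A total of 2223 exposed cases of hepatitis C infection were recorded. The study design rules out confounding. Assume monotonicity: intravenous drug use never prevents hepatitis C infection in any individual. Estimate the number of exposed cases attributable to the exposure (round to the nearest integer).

p₁ = 0.12, p₀ = 0.0746.
PN = (p₁ − p₀)/p₁ = (0.12 − 0.0746) / 0.12 ≈ 0.37833.
Attributable cases ≈ PN × (exposed cases) = 0.37833 × 2223 ≈ 841.03.

about 841 cases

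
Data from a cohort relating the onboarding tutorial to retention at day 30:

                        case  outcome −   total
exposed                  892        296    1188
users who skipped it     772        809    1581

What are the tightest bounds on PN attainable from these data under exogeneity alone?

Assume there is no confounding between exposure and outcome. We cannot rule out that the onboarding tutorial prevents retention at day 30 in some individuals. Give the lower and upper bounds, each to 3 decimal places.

0.350 ≤ PN ≤ 0.682

p₁ = P(outcome | exposed) = 892/1188 = 0.75084
p₀ = P(outcome | unexposed) = 772/1581 = 0.4883
Under exogeneity alone the bounds on PN are max{0,(p₁−p₀)/p₁} ≤ PN ≤ min{1,(1−p₀)/p₁}.
  lower = (p₁ − p₀)/p₁ = 0.26254 / 0.75084 ≈ 0.3497
  upper = min{1, (1 − p₀)/p₁} = 0.5117 / 0.75084 ≈ 0.6815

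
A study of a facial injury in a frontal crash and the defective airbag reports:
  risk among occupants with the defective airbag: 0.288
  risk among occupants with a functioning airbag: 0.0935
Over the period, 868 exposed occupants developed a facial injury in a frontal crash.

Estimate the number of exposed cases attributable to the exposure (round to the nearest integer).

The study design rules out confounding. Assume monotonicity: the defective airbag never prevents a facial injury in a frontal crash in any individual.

Let p₁ = 0.288, p₀ = 0.0935.
PN = (p₁ − p₀)/p₁ = (0.288 − 0.0935) / 0.288 ≈ 0.67535.
Attributable cases ≈ PN × (exposed cases) = 0.67535 × 868 ≈ 586.20.

about 586 cases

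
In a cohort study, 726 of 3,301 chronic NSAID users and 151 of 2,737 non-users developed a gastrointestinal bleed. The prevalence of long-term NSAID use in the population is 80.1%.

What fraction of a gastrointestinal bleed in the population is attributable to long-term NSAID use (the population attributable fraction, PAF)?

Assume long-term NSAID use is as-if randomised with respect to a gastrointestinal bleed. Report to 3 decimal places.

PAF ≈ 0.705

p₁ = P(outcome | exposed) = 726/3301 = 0.21993
p₀ = P(outcome | unexposed) = 151/2737 = 0.05517
Overall risk P(Y=1) = π·p₁ + (1−π)·p₀ = 0.801×0.21993 + 0.199×0.05517 = 0.18715.
Under exogeneity, PAF = [P(Y=1) − p₀] / P(Y=1).
PAF = (0.18715 − 0.05517) / 0.18715 ≈ 0.7052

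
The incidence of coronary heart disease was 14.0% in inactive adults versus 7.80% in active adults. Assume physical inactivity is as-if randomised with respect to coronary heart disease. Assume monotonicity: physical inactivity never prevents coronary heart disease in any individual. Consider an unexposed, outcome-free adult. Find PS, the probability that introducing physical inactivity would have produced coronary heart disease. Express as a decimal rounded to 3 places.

PS ≈ 0.067

p₁ = 0.14, p₀ = 0.078.
Under exogeneity and monotonicity, PS = (p₁ − p₀) / (1 − p₀).
PS = (0.14 − 0.078) / (1 − 0.078) = 0.062 / 0.922 ≈ 0.0672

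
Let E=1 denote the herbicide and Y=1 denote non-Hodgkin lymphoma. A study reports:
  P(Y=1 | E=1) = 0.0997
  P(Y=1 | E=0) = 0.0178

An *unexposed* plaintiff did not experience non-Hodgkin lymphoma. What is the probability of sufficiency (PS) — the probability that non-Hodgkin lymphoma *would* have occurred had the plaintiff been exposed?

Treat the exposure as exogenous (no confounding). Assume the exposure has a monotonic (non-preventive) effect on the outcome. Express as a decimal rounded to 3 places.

Let p₁ = 0.0997, p₀ = 0.0178.
Under exogeneity and monotonicity, PS = (p₁ − p₀) / (1 − p₀).
PS = (0.0997 − 0.0178) / (1 − 0.0178) = 0.0819 / 0.9822 ≈ 0.0834

PS ≈ 0.083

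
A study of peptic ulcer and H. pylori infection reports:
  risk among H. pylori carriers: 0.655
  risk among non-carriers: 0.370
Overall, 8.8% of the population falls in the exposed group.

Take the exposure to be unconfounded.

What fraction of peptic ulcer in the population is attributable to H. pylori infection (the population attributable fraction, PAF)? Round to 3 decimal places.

Let p₁ = 0.655, p₀ = 0.37.
Overall risk P(Y=1) = π·p₁ + (1−π)·p₀ = 0.088×0.655 + 0.912×0.37 = 0.39508.
Under exogeneity, PAF = [P(Y=1) − p₀] / P(Y=1).
PAF = (0.39508 − 0.37) / 0.39508 ≈ 0.0635

PAF ≈ 0.063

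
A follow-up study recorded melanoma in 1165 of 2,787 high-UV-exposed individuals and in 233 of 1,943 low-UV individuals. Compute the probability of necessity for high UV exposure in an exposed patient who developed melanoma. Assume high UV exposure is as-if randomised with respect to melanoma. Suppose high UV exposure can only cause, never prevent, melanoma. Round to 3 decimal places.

p₁ = P(outcome | exposed) = 1165/2787 = 0.41801
p₀ = P(outcome | unexposed) = 233/1943 = 0.11992
Under exogeneity and monotonicity, PN = (p₁ − p₀) / p₁.
PN = (0.41801 − 0.11992) / 0.41801 = 0.29809 / 0.41801 ≈ 0.7131

PN ≈ 0.713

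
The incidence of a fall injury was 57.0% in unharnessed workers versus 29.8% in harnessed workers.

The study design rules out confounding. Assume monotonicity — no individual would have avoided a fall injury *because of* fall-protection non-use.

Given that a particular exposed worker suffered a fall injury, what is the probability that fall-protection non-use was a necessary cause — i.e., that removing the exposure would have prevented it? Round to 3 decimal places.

p₁ = 0.57, p₀ = 0.298.
Under exogeneity and monotonicity, PN = (p₁ − p₀) / p₁.
PN = (0.57 − 0.298) / 0.57 = 0.272 / 0.57 ≈ 0.4772

PN ≈ 0.477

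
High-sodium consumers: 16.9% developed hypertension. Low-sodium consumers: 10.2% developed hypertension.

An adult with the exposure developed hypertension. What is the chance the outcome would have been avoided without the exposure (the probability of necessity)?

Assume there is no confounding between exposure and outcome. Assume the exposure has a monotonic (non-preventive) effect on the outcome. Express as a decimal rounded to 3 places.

PN ≈ 0.396

p₁ = 0.169, p₀ = 0.102.
Under exogeneity and monotonicity, PN = (p₁ − p₀) / p₁.
PN = (0.169 − 0.102) / 0.169 = 0.067 / 0.169 ≈ 0.3964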